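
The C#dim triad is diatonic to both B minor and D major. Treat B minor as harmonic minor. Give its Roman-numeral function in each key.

The scale of B minor (harmonic minor) is B C# D E F# G A#; C# is degree 2, and the triad built there (C#-E-G) is diminished, so it is ii°.
The scale of D major is D E F# G A B C#; C# is degree 7, and the triad built there (C#-E-G) is diminished, so it is vii°.

ii° in B minor; vii° in D major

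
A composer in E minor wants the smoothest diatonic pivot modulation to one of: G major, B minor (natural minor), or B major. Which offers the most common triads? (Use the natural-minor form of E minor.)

G major

Triads of E minor (natural minor): Em (i), F#dim (ii°), G (III), Am (iv), Bm (v), C (VI), D (VII).
G major shares 7: Em, F#dim, G, Am, Bm, C, D.
B minor (natural minor) shares 4: Em, G, Bm, D.
B major shares 0: none.
The most common triads (7) are shared with G major.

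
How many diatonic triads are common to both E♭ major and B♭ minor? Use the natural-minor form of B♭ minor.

2

Diatonic triads of E♭ major: E♭ (I), Fm (ii), Gm (iii), A♭ (IV), B♭ (V), Cm (vi), Ddim (vii°).
Diatonic triads of B♭ minor (natural minor): B♭m (i), Cdim (ii°), D♭ (III), E♭m (iv), Fm (v), G♭ (VI), A♭ (VII).
Matching root and quality in both lists: Fm, A♭.
That gives 2 common triads.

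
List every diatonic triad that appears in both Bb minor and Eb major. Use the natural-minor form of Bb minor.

Triads in Bb minor (natural minor): Bbm (i), Cdim (ii°), Db (III), Ebm (iv), Fm (v), Gb (VI), Ab (VII).
Triads in Eb major: Eb (I), Fm (ii), Gm (iii), Ab (IV), Bb (V), Cm (vi), Ddim (vii°).
Shared triads with their functions: Fm (v in Bb minor, ii in Eb major); Ab (VII in Bb minor, IV in Eb major).

Fm, Ab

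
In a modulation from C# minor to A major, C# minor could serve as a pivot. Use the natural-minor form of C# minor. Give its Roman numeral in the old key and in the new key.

The scale of C# minor (natural minor) is C# D# E F# G# A B; C# is degree 1, and the triad built there (C#-E-G#) is minor, so it is i.
The scale of A major is A B C# D E F# G#; C# is degree 3, and the triad built there (C#-E-G#) is minor, so it is iii.

i in C# minor; iii in A major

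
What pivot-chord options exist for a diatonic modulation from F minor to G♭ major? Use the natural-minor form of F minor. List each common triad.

B♭m, D♭

Triads in F minor (natural minor): Fm (i), Gdim (ii°), A♭ (III), B♭m (iv), Cm (v), D♭ (VI), E♭ (VII).
Triads in G♭ major: G♭ (I), A♭m (ii), B♭m (iii), C♭ (IV), D♭ (V), E♭m (vi), Fdim (vii°).
Shared triads with their functions: B♭m (iv in F minor, iii in G♭ major); D♭ (VI in F minor, V in G♭ major).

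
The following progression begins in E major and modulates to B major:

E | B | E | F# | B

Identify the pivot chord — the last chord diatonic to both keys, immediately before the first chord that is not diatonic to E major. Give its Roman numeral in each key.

E — I in E major, IV in B major

Chords diatonic to E major: E, F#m, G#m, A, B, C#m, D#dim.
Reading the progression, the first chord not in that set is F#, so the modulation leaves E major there.
The chord immediately before F# is E, which is diatonic to both keys: I in E major and IV in B major.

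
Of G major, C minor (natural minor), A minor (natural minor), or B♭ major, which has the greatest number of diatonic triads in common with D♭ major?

C minor

Triads of D♭ major: D♭ (I), E♭m (ii), Fm (iii), G♭ (IV), A♭ (V), B♭m (vi), Cdim (vii°).
G major shares 0: none.
C minor (natural minor) shares 2: Fm, A♭.
A minor (natural minor) shares 0: none.
B♭ major shares 0: none.
The most common triads (2) are shared with C minor.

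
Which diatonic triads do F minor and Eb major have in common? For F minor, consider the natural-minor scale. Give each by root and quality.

Triads in F minor (natural minor): F minor (i), G diminished (ii°), Ab major (III), Bb minor (iv), C minor (v), Db major (VI), Eb major (VII).
Triads in Eb major: Eb major (I), F minor (ii), G minor (iii), Ab major (IV), Bb major (V), C minor (vi), D diminished (vii°).
Shared triads with their functions: F minor (i in F minor, ii in Eb major); Ab major (III in F minor, IV in Eb major); C minor (v in F minor, vi in Eb major); Eb major (VII in F minor, I in Eb major).

Fm, Ab, Cm, Eb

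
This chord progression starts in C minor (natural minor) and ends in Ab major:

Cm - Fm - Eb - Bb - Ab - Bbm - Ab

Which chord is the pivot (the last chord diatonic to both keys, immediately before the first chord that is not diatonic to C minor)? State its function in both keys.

Chords diatonic to C minor: Cm, Ddim, Eb, Fm, Gm, Ab, Bb.
Reading the progression, the first chord not in that set is Bbm, so the modulation leaves C minor there.
The chord immediately before Bbm is Ab, which is diatonic to both keys: VI in C minor and I in Ab major.

Ab — VI in C minor, I in Ab major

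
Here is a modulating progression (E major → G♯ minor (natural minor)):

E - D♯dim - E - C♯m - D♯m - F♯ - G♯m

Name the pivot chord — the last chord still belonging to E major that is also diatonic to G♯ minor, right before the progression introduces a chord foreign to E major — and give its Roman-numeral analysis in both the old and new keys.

C♯m — vi in E major, iv in G♯ minor

Chords diatonic to E major: E, F♯m, G♯m, A, B, C♯m, D♯dim.
Reading the progression, the first chord not in that set is D♯m, so the modulation leaves E major there.
The chord immediately before D♯m is C♯m, which is diatonic to both keys: vi in E major and iv in G♯ minor.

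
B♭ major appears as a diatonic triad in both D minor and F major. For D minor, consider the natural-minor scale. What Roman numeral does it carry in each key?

VI in D minor; IV in F major

The scale of D minor (natural minor) is D E F G A B♭ C; B♭ is degree 6, and the triad built there (B♭-D-F) is major, so it is VI.
The scale of F major is F G A B♭ C D E; B♭ is degree 4, and the triad built there (B♭-D-F) is major, so it is IV.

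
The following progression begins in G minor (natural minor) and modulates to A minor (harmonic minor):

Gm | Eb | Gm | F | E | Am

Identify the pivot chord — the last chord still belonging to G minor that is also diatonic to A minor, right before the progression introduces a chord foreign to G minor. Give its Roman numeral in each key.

Chords diatonic to G minor: Gm, Adim, Bb, Cm, Dm, Eb, F.
Reading the progression, the first chord not in that set is E, so the modulation leaves G minor there.
The chord immediately before E is F, which is diatonic to both keys: VII in G minor and VI in A minor.

F — VII in G minor, VI in A minor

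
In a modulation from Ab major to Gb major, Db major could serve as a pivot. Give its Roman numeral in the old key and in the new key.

The scale of Ab major is Ab Bb C Db Eb F G; Db is degree 4, and the triad built there (Db-F-Ab) is major, so it is IV.
The scale of Gb major is Gb Ab Bb Cb Db Eb F; Db is degree 5, and the triad built there (Db-F-Ab) is major, so it is V.

IV in Ab major; V in Gb major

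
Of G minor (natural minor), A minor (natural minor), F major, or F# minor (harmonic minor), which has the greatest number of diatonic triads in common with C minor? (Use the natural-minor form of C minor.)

Triads of C minor (natural minor): Cm (i), Ddim (ii°), Eb (III), Fm (iv), Gm (v), Ab (VI), Bb (VII).
G minor (natural minor) shares 4: Cm, Eb, Gm, Bb.
A minor (natural minor) shares 0: none.
F major shares 2: Gm, Bb.
F# minor (harmonic minor) shares 0: none.
The most common triads (4) are shared with G minor.

G minor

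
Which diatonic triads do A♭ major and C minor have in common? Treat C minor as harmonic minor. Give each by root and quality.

A♭, Cm, Fm

Triads in A♭ major: A♭ (I), B♭m (ii), Cm (iii), D♭ (IV), E♭ (V), Fm (vi), Gdim (vii°).
Triads in C minor (harmonic minor): Cm (i), Ddim (ii°), E♭aug (III+), Fm (iv), G (V), A♭ (VI), Bdim (vii°).
Shared triads with their functions: A♭ (I in A♭ major, VI in C minor); Cm (iii in A♭ major, i in C minor); Fm (vi in A♭ major, iv in C minor).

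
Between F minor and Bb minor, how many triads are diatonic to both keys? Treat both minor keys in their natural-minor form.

Diatonic triads of F minor (natural minor): Fm (i), Gdim (ii°), Ab (III), Bbm (iv), Cm (v), Db (VI), Eb (VII).
Diatonic triads of Bb minor (natural minor): Bbm (i), Cdim (ii°), Db (III), Ebm (iv), Fm (v), Gb (VI), Ab (VII).
Matching root and quality in both lists: Fm, Ab, Bbm, Db.
That gives 4 common triads.

4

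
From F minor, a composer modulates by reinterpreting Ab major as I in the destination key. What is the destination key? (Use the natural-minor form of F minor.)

Ab major

The numeral I denotes a major triad on scale degree 1. With Ab on degree 1, the tonic of the new key is Ab.
Degree 1 carries a major triad in major keys, so the destination is Ab major.
Check: the diatonic triads of Ab major are Ab (I), Bbm (ii), Cm (iii), Db (IV), Eb (V), Fm (vi), Gdim (vii°) — Ab major is indeed I.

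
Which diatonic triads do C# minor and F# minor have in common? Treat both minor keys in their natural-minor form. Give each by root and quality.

Triads in C# minor (natural minor): C#m (i), D#dim (ii°), E (III), F#m (iv), G#m (v), A (VI), B (VII).
Triads in F# minor (natural minor): F#m (i), G#dim (ii°), A (III), Bm (iv), C#m (v), D (VI), E (VII).
Shared triads with their functions: C#m (i in C# minor, v in F# minor); E (III in C# minor, VII in F# minor); F#m (iv in C# minor, i in F# minor); A (VI in C# minor, III in F# minor).

C#m, E, F#m, A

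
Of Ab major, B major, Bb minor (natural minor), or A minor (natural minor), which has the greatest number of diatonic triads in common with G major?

Triads of G major: G major (I), A minor (ii), B minor (iii), C major (IV), D major (V), E minor (vi), F# diminished (vii°).
Ab major shares 0: none.
B major shares 0: none.
Bb minor (natural minor) shares 0: none.
A minor (natural minor) shares 4: G, Am, C, Em.
The most common triads (4) are shared with A minor.

A minor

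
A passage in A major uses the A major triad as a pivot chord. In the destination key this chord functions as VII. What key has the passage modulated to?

B minor

The numeral VII denotes a major triad on scale degree 7. With A on degree 7, the tonic of the new key is B.
Degree 7 carries a major triad in natural-minor keys, so the destination is B minor.
Check: the diatonic triads of B minor (natural minor) are Bm (i), C#dim (ii°), D (III), Em (iv), F#m (v), G (VI), A (VII) — A major is indeed VII.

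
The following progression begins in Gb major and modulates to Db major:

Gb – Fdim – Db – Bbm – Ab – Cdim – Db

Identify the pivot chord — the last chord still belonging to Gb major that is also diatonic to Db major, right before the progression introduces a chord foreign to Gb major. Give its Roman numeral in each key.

Chords diatonic to Gb major: Gb, Abm, Bbm, Cb, Db, Ebm, Fdim.
Reading the progression, the first chord not in that set is Ab, so the modulation leaves Gb major there.
The chord immediately before Ab is Bbm, which is diatonic to both keys: iii in Gb major and vi in Db major.

Bbm — iii in Gb major, vi in Db major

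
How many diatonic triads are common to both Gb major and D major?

0

Diatonic triads of Gb major: Gb major (I), Ab minor (ii), Bb minor (iii), Cb major (IV), Db major (V), Eb minor (vi), F diminished (vii°).
Diatonic triads of D major: D major (I), E minor (ii), F# minor (iii), G major (IV), A major (V), B minor (vi), C# diminished (vii°).
No triad has the same root and quality in both keys.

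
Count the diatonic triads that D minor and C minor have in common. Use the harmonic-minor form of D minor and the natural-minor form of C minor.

Diatonic triads of D minor (harmonic minor): Dm (i), Edim (ii°), Faug (III+), Gm (iv), A (V), Bb (VI), C#dim (vii°).
Diatonic triads of C minor (natural minor): Cm (i), Ddim (ii°), Eb (III), Fm (iv), Gm (v), Ab (VI), Bb (VII).
Matching root and quality in both lists: Gm, Bb.
That gives 2 common triads.

2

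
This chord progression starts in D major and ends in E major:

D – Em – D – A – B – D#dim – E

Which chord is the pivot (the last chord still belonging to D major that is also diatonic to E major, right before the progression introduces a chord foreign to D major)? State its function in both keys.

Chords diatonic to D major: D, Em, F#m, G, A, Bm, C#dim.
Reading the progression, the first chord not in that set is B, so the modulation leaves D major there.
The chord immediately before B is A, which is diatonic to both keys: V in D major and IV in E major.

A — V in D major, IV in E major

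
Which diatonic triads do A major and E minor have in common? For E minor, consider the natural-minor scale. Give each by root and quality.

Triads in A major: A major (I), B minor (ii), C♯ minor (iii), D major (IV), E major (V), F♯ minor (vi), G♯ diminished (vii°).
Triads in E minor (natural minor): E minor (i), F♯ diminished (ii°), G major (III), A minor (iv), B minor (v), C major (VI), D major (VII).
Shared triads with their functions: B minor (ii in A major, v in E minor); D major (IV in A major, VII in E minor).

Bm, D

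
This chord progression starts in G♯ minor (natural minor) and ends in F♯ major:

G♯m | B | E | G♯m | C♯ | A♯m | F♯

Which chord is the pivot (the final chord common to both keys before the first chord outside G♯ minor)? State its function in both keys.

G♯m — i in G♯ minor, ii in F♯ major

Chords diatonic to G♯ minor: G♯m, A♯dim, B, C♯m, D♯m, E, F♯.
Reading the progression, the first chord not in that set is C♯, so the modulation leaves G♯ minor there.
The chord immediately before C♯ is G♯m, which is diatonic to both keys: i in G♯ minor and ii in F♯ major.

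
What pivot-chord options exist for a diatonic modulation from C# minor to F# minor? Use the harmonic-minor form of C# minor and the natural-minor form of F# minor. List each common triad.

Triads in C# minor (harmonic minor): C# minor (i), D# diminished (ii°), E augmented (III+), F# minor (iv), G# major (V), A major (VI), B# diminished (vii°).
Triads in F# minor (natural minor): F# minor (i), G# diminished (ii°), A major (III), B minor (iv), C# minor (v), D major (VI), E major (VII).
Shared triads with their functions: C# minor (i in C# minor, v in F# minor); F# minor (iv in C# minor, i in F# minor); A major (VI in C# minor, III in F# minor).

C#m, F#m, A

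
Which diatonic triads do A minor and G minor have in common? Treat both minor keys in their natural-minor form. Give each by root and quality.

Triads in A minor (natural minor): Am (i), Bdim (ii°), C (III), Dm (iv), Em (v), F (VI), G (VII).
Triads in G minor (natural minor): Gm (i), Adim (ii°), B♭ (III), Cm (iv), Dm (v), E♭ (VI), F (VII).
Shared triads with their functions: Dm (iv in A minor, v in G minor); F (VI in A minor, VII in G minor).

Dm, F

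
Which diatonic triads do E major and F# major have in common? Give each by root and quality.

Triads in E major: E (I), F#m (ii), G#m (iii), A (IV), B (V), C#m (vi), D#dim (vii°).
Triads in F# major: F# (I), G#m (ii), A#m (iii), B (IV), C# (V), D#m (vi), E#dim (vii°).
Shared triads with their functions: G#m (iii in E major, ii in F# major); B (V in E major, IV in F# major).

G#m, B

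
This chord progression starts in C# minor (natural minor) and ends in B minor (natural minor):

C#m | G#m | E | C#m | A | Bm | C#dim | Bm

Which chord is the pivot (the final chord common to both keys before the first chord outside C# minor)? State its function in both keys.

A — VI in C# minor, VII in B minor

Chords diatonic to C# minor: C#m, D#dim, E, F#m, G#m, A, B.
Reading the progression, the first chord not in that set is Bm, so the modulation leaves C# minor there.
The chord immediately before Bm is A, which is diatonic to both keys: VI in C# minor and VII in B minor.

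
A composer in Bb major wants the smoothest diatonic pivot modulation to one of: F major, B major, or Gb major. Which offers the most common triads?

F major

Triads of Bb major: Bb (I), Cm (ii), Dm (iii), Eb (IV), F (V), Gm (vi), Adim (vii°).
F major shares 4: Bb, Dm, F, Gm.
B major shares 0: none.
Gb major shares 0: none.
The most common triads (4) are shared with F major.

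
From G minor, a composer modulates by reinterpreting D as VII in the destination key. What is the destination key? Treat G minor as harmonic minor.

E minor

The numeral VII denotes a major triad on scale degree 7. With D on degree 7, the tonic of the new key is E.
Degree 7 carries a major triad in natural-minor keys, so the destination is E minor.
Check: the diatonic triads of E minor (natural minor) are Em (i), F#dim (ii°), G (III), Am (iv), Bm (v), C (VI), D (VII) — D is indeed VII.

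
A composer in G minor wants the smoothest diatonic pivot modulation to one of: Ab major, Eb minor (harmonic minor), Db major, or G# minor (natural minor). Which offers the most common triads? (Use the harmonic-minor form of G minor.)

Triads of G minor (harmonic minor): G minor (i), A diminished (ii°), Bb augmented (III+), C minor (iv), D major (V), Eb major (VI), F# diminished (vii°).
Ab major shares 2: Cm, Eb.
Eb minor (harmonic minor) shares 0: none.
Db major shares 0: none.
G# minor (natural minor) shares 0: none.
The most common triads (2) are shared with Ab major.

Ab major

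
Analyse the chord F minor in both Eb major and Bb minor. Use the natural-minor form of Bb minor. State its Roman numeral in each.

ii in Eb major; v in Bb minor

The scale of Eb major is Eb F G Ab Bb C D; F is degree 2, and the triad built there (F-Ab-C) is minor, so it is ii.
The scale of Bb minor (natural minor) is Bb C Db Eb F Gb Ab; F is degree 5, and the triad built there (F-Ab-C) is minor, so it is v.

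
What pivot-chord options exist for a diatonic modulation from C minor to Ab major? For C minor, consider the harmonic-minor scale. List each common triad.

Cm, Fm, Ab

Triads in C minor (harmonic minor): Cm (i), Ddim (ii°), Ebaug (III+), Fm (iv), G (V), Ab (VI), Bdim (vii°).
Triads in Ab major: Ab (I), Bbm (ii), Cm (iii), Db (IV), Eb (V), Fm (vi), Gdim (vii°).
Shared triads with their functions: Cm (i in C minor, iii in Ab major); Fm (iv in C minor, vi in Ab major); Ab (VI in C minor, I in Ab major).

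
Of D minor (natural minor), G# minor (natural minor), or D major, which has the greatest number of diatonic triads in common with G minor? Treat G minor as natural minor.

D minor

Triads of G minor (natural minor): Gm (i), Adim (ii°), Bb (III), Cm (iv), Dm (v), Eb (VI), F (VII).
D minor (natural minor) shares 4: Gm, Bb, Dm, F.
G# minor (natural minor) shares 0: none.
D major shares 0: none.
The most common triads (4) are shared with D minor.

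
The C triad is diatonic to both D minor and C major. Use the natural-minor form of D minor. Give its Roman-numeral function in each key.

VII in D minor; I in C major

The scale of D minor (natural minor) is D E F G A Bb C; C is degree 7, and the triad built there (C-E-G) is major, so it is VII.
The scale of C major is C D E F G A B; C is degree 1, and the triad built there (C-E-G) is major, so it is I.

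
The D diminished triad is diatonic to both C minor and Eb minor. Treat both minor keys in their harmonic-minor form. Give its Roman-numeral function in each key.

The scale of C minor (harmonic minor) is C D Eb F G Ab B; D is degree 2, and the triad built there (D-F-Ab) is diminished, so it is ii°.
The scale of Eb minor (harmonic minor) is Eb F Gb Ab Bb Cb D; D is degree 7, and the triad built there (D-F-Ab) is diminished, so it is vii°.

ii° in C minor; vii° in Eb minor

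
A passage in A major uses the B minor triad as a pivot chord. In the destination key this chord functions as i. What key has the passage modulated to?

B minor

The numeral i denotes a minor triad on scale degree 1. With B on degree 1, the tonic of the new key is B.
Degree 1 carries a minor triad in minor keys, so the destination is B minor.
Check: the diatonic triads of B minor (natural minor) are Bm (i), C#dim (ii°), D (III), Em (iv), F#m (v), G (VI), A (VII) — B minor is indeed i.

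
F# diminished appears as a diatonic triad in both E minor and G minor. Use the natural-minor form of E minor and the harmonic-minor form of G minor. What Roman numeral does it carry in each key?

ii° in E minor; vii° in G minor

The scale of E minor (natural minor) is E F# G A B C D; F# is degree 2, and the triad built there (F#-A-C) is diminished, so it is ii°.
The scale of G minor (harmonic minor) is G A Bb C D Eb F#; F# is degree 7, and the triad built there (F#-A-C) is diminished, so it is vii°.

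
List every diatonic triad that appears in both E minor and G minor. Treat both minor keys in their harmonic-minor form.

Triads in E minor (harmonic minor): E minor (i), F# diminished (ii°), G augmented (III+), A minor (iv), B major (V), C major (VI), D# diminished (vii°).
Triads in G minor (harmonic minor): G minor (i), A diminished (ii°), Bb augmented (III+), C minor (iv), D major (V), Eb major (VI), F# diminished (vii°).
Shared triads with their functions: F# diminished (ii° in E minor, vii° in G minor).

F#dim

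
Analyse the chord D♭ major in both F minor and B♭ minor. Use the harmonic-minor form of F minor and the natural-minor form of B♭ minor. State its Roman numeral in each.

The scale of F minor (harmonic minor) is F G A♭ B♭ C D♭ E; D♭ is degree 6, and the triad built there (D♭-F-A♭) is major, so it is VI.
The scale of B♭ minor (natural minor) is B♭ C D♭ E♭ F G♭ A♭; D♭ is degree 3, and the triad built there (D♭-F-A♭) is major, so it is III.

VI in F minor; III in B♭ minor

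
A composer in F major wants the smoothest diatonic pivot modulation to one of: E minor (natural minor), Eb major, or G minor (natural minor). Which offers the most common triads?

G minor

Triads of F major: F major (I), G minor (ii), A minor (iii), Bb major (IV), C major (V), D minor (vi), E diminished (vii°).
E minor (natural minor) shares 2: Am, C.
Eb major shares 2: Gm, Bb.
G minor (natural minor) shares 4: F, Gm, Bb, Dm.
The most common triads (4) are shared with G minor.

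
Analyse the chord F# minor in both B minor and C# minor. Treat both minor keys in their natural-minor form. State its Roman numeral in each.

v in B minor; iv in C# minor

The scale of B minor (natural minor) is B C# D E F# G A; F# is degree 5, and the triad built there (F#-A-C#) is minor, so it is v.
The scale of C# minor (natural minor) is C# D# E F# G# A B; F# is degree 4, and the triad built there (F#-A-C#) is minor, so it is iv.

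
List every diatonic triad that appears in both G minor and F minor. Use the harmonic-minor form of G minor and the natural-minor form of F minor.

Cm, Eb

Triads in G minor (harmonic minor): Gm (i), Adim (ii°), Bbaug (III+), Cm (iv), D (V), Eb (VI), F#dim (vii°).
Triads in F minor (natural minor): Fm (i), Gdim (ii°), Ab (III), Bbm (iv), Cm (v), Db (VI), Eb (VII).
Shared triads with their functions: Cm (iv in G minor, v in F minor); Eb (VI in G minor, VII in F minor).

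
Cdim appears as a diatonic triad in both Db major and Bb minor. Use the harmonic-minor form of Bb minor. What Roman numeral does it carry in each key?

The scale of Db major is Db Eb F Gb Ab Bb C; C is degree 7, and the triad built there (C-Eb-Gb) is diminished, so it is vii°.
The scale of Bb minor (harmonic minor) is Bb C Db Eb F Gb A; C is degree 2, and the triad built there (C-Eb-Gb) is diminished, so it is ii°.

vii° in Db major; ii° in Bb minor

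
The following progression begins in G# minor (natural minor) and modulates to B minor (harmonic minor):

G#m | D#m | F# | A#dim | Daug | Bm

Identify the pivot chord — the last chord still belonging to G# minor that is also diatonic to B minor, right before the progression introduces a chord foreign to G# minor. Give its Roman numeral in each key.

A#dim — ii° in G# minor, vii° in B minor

Chords diatonic to G# minor: G#m, A#dim, B, C#m, D#m, E, F#.
Reading the progression, the first chord not in that set is Daug, so the modulation leaves G# minor there.
The chord immediately before Daug is A#dim, which is diatonic to both keys: ii° in G# minor and vii° in B minor.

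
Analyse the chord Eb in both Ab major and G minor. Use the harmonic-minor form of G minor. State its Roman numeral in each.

The scale of Ab major is Ab Bb C Db Eb F G; Eb is degree 5, and the triad built there (Eb-G-Bb) is major, so it is V.
The scale of G minor (harmonic minor) is G A Bb C D Eb F#; Eb is degree 6, and the triad built there (Eb-G-Bb) is major, so it is VI.

V in Ab major; VI in G minor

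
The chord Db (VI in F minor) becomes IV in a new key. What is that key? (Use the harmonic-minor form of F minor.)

The numeral IV denotes a major triad on scale degree 4. With Db on degree 4, the tonic of the new key is Ab.
Degree 4 carries a major triad in major keys, so the destination is Ab major.
Check: the diatonic triads of Ab major are Ab (I), Bbm (ii), Cm (iii), Db (IV), Eb (V), Fm (vi), Gdim (vii°) — Db is indeed IV.

Ab major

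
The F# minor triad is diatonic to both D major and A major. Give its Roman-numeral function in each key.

The scale of D major is D E F# G A B C#; F# is degree 3, and the triad built there (F#-A-C#) is minor, so it is iii.
The scale of A major is A B C# D E F# G#; F# is degree 6, and the triad built there (F#-A-C#) is minor, so it is vi.

iii in D major; vi in A major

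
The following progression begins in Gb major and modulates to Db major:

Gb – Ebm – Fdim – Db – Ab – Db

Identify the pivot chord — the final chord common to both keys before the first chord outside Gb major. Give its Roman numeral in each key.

Chords diatonic to Gb major: Gb, Abm, Bbm, Cb, Db, Ebm, Fdim.
Reading the progression, the first chord not in that set is Ab, so the modulation leaves Gb major there.
The chord immediately before Ab is Db, which is diatonic to both keys: V in Gb major and I in Db major.

Db — V in Gb major, I in Db major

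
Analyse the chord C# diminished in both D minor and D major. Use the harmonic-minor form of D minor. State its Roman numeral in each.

vii° in D minor; vii° in D major

The scale of D minor (harmonic minor) is D E F G A Bb C#; C# is degree 7, and the triad built there (C#-E-G) is diminished, so it is vii°.
The scale of D major is D E F# G A B C#; C# is degree 7, and the triad built there (C#-E-G) is diminished, so it is vii°.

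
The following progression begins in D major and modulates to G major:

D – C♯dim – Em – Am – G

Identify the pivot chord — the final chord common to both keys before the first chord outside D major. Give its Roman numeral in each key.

Em — ii in D major, vi in G major

Chords diatonic to D major: D, Em, F♯m, G, A, Bm, C♯dim.
Reading the progression, the first chord not in that set is Am, so the modulation leaves D major there.
The chord immediately before Am is Em, which is diatonic to both keys: ii in D major and vi in G major.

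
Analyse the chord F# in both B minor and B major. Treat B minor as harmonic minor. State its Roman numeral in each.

The scale of B minor (harmonic minor) is B C# D E F# G A#; F# is degree 5, and the triad built there (F#-A#-C#) is major, so it is V.
The scale of B major is B C# D# E F# G# A#; F# is degree 5, and the triad built there (F#-A#-C#) is major, so it is V.

V in B minor; V in B major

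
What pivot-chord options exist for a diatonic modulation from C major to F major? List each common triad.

C, Dm, F, Am

Triads in C major: C major (I), D minor (ii), E minor (iii), F major (IV), G major (V), A minor (vi), B diminished (vii°).
Triads in F major: F major (I), G minor (ii), A minor (iii), Bb major (IV), C major (V), D minor (vi), E diminished (vii°).
Shared triads with their functions: C major (I in C major, V in F major); D minor (ii in C major, vi in F major); F major (IV in C major, I in F major); A minor (vi in C major, iii in F major).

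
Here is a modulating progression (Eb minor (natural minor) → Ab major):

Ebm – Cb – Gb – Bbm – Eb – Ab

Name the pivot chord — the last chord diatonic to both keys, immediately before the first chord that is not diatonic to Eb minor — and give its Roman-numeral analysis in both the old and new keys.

Chords diatonic to Eb minor: Ebm, Fdim, Gb, Abm, Bbm, Cb, Db.
Reading the progression, the first chord not in that set is Eb, so the modulation leaves Eb minor there.
The chord immediately before Eb is Bbm, which is diatonic to both keys: v in Eb minor and ii in Ab major.

Bbm — v in Eb minor, ii in Ab major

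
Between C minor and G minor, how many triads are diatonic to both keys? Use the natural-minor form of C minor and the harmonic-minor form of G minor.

3

Diatonic triads of C minor (natural minor): C minor (i), D diminished (ii°), Eb major (III), F minor (iv), G minor (v), Ab major (VI), Bb major (VII).
Diatonic triads of G minor (harmonic minor): G minor (i), A diminished (ii°), Bb augmented (III+), C minor (iv), D major (V), Eb major (VI), F# diminished (vii°).
Matching root and quality in both lists: C minor, Eb major, G minor.
That gives 3 common triads.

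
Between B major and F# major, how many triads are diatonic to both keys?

Diatonic triads of B major: B major (I), C# minor (ii), D# minor (iii), E major (IV), F# major (V), G# minor (vi), A# diminished (vii°).
Diatonic triads of F# major: F# major (I), G# minor (ii), A# minor (iii), B major (IV), C# major (V), D# minor (vi), E# diminished (vii°).
Matching root and quality in both lists: B major, D# minor, F# major, G# minor.
That gives 4 common triads.

4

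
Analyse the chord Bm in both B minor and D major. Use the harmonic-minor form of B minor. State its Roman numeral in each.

The scale of B minor (harmonic minor) is B C# D E F# G A#; B is degree 1, and the triad built there (B-D-F#) is minor, so it is i.
The scale of D major is D E F# G A B C#; B is degree 6, and the triad built there (B-D-F#) is minor, so it is vi.

i in B minor; vi in D major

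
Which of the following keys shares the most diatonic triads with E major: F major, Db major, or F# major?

F# major

Triads of E major: E (I), F#m (ii), G#m (iii), A (IV), B (V), C#m (vi), D#dim (vii°).
F major shares 0: none.
Db major shares 0: none.
F# major shares 2: G#m, B.
The most common triads (2) are shared with F# major.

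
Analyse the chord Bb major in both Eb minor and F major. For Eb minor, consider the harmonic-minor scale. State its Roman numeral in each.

V in Eb minor; IV in F major

The scale of Eb minor (harmonic minor) is Eb F Gb Ab Bb Cb D; Bb is degree 5, and the triad built there (Bb-D-F) is major, so it is V.
The scale of F major is F G A Bb C D E; Bb is degree 4, and the triad built there (Bb-D-F) is major, so it is IV.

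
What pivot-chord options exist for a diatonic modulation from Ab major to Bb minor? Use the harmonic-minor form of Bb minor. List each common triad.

Triads in Ab major: Ab (I), Bbm (ii), Cm (iii), Db (IV), Eb (V), Fm (vi), Gdim (vii°).
Triads in Bb minor (harmonic minor): Bbm (i), Cdim (ii°), Dbaug (III+), Ebm (iv), F (V), Gb (VI), Adim (vii°).
Shared triads with their functions: Bbm (ii in Ab major, i in Bb minor).

Bbm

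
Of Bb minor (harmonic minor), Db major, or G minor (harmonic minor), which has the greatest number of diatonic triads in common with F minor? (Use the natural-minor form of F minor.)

Db major

Triads of F minor (natural minor): F minor (i), G diminished (ii°), Ab major (III), Bb minor (iv), C minor (v), Db major (VI), Eb major (VII).
Bb minor (harmonic minor) shares 1: Bbm.
Db major shares 4: Fm, Ab, Bbm, Db.
G minor (harmonic minor) shares 2: Cm, Eb.
The most common triads (4) are shared with Db major.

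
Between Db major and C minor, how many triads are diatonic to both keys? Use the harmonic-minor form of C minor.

Diatonic triads of Db major: Db (I), Ebm (ii), Fm (iii), Gb (IV), Ab (V), Bbm (vi), Cdim (vii°).
Diatonic triads of C minor (harmonic minor): Cm (i), Ddim (ii°), Ebaug (III+), Fm (iv), G (V), Ab (VI), Bdim (vii°).
Matching root and quality in both lists: Fm, Ab.
That gives 2 common triads.

2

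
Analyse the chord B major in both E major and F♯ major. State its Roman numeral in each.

The scale of E major is E F♯ G♯ A B C♯ D♯; B is degree 5, and the triad built there (B-D♯-F♯) is major, so it is V.
The scale of F♯ major is F♯ G♯ A♯ B C♯ D♯ E♯; B is degree 4, and the triad built there (B-D♯-F♯) is major, so it is IV.

V in E major; IV in F♯ major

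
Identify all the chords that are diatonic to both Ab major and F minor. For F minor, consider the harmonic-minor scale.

Bbm, Db, Fm, Gdim

Triads in Ab major: Ab (I), Bbm (ii), Cm (iii), Db (IV), Eb (V), Fm (vi), Gdim (vii°).
Triads in F minor (harmonic minor): Fm (i), Gdim (ii°), Abaug (III+), Bbm (iv), C (V), Db (VI), Edim (vii°).
Shared triads with their functions: Bbm (ii in Ab major, iv in F minor); Db (IV in Ab major, VI in F minor); Fm (vi in Ab major, i in F minor); Gdim (vii° in Ab major, ii° in F minor).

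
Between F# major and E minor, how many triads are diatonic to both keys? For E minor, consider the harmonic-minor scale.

Diatonic triads of F# major: F# major (I), G# minor (ii), A# minor (iii), B major (IV), C# major (V), D# minor (vi), E# diminished (vii°).
Diatonic triads of E minor (harmonic minor): E minor (i), F# diminished (ii°), G augmented (III+), A minor (iv), B major (V), C major (VI), D# diminished (vii°).
Matching root and quality in both lists: B major.
That gives 1 common triad.

1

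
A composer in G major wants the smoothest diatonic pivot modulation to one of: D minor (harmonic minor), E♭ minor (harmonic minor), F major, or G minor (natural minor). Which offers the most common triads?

F major

Triads of G major: G major (I), A minor (ii), B minor (iii), C major (IV), D major (V), E minor (vi), F♯ diminished (vii°).
D minor (harmonic minor) shares 0: none.
E♭ minor (harmonic minor) shares 0: none.
F major shares 2: Am, C.
G minor (natural minor) shares 0: none.
The most common triads (2) are shared with F major.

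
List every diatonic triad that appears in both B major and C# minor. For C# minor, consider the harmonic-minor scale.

C#m

Triads in B major: B (I), C#m (ii), D#m (iii), E (IV), F# (V), G#m (vi), A#dim (vii°).
Triads in C# minor (harmonic minor): C#m (i), D#dim (ii°), Eaug (III+), F#m (iv), G# (V), A (VI), B#dim (vii°).
Shared triads with their functions: C#m (ii in B major, i in C# minor).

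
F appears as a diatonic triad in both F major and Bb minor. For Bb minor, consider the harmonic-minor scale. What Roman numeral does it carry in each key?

I in F major; V in Bb minor

The scale of F major is F G A Bb C D E; F is degree 1, and the triad built there (F-A-C) is major, so it is I.
The scale of Bb minor (harmonic minor) is Bb C Db Eb F Gb A; F is degree 5, and the triad built there (F-A-C) is major, so it is V.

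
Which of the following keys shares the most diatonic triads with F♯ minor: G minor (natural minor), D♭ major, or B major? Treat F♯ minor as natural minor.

B major

Triads of F♯ minor (natural minor): F♯m (i), G♯dim (ii°), A (III), Bm (iv), C♯m (v), D (VI), E (VII).
G minor (natural minor) shares 0: none.
D♭ major shares 0: none.
B major shares 2: C♯m, E.
The most common triads (2) are shared with B major.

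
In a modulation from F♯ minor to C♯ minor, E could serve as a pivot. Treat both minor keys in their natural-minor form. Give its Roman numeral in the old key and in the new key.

The scale of F♯ minor (natural minor) is F♯ G♯ A B C♯ D E; E is degree 7, and the triad built there (E-G♯-B) is major, so it is VII.
The scale of C♯ minor (natural minor) is C♯ D♯ E F♯ G♯ A B; E is degree 3, and the triad built there (E-G♯-B) is major, so it is III.

VII in F♯ minor; III in C♯ minor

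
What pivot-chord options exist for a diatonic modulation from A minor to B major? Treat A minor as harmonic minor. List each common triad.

E

Triads in A minor (harmonic minor): Am (i), Bdim (ii°), Caug (III+), Dm (iv), E (V), F (VI), G#dim (vii°).
Triads in B major: B (I), C#m (ii), D#m (iii), E (IV), F# (V), G#m (vi), A#dim (vii°).
Shared triads with their functions: E (V in A minor, IV in B major).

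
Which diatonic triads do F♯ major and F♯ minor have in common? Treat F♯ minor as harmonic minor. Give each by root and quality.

C♯, E♯dim

Triads in F♯ major: F♯ (I), G♯m (ii), A♯m (iii), B (IV), C♯ (V), D♯m (vi), E♯dim (vii°).
Triads in F♯ minor (harmonic minor): F♯m (i), G♯dim (ii°), Aaug (III+), Bm (iv), C♯ (V), D (VI), E♯dim (vii°).
Shared triads with their functions: C♯ (V in F♯ major, V in F♯ minor); E♯dim (vii° in F♯ major, vii° in F♯ minor).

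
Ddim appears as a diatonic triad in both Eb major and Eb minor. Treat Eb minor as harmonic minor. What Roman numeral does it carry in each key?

vii° in Eb major; vii° in Eb minor

The scale of Eb major is Eb F G Ab Bb C D; D is degree 7, and the triad built there (D-F-Ab) is diminished, so it is vii°.
The scale of Eb minor (harmonic minor) is Eb F Gb Ab Bb Cb D; D is degree 7, and the triad built there (D-F-Ab) is diminished, so it is vii°.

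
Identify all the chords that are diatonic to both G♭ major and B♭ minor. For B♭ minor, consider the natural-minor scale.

Triads in G♭ major: G♭ major (I), A♭ minor (ii), B♭ minor (iii), C♭ major (IV), D♭ major (V), E♭ minor (vi), F diminished (vii°).
Triads in B♭ minor (natural minor): B♭ minor (i), C diminished (ii°), D♭ major (III), E♭ minor (iv), F minor (v), G♭ major (VI), A♭ major (VII).
Shared triads with their functions: G♭ major (I in G♭ major, VI in B♭ minor); B♭ minor (iii in G♭ major, i in B♭ minor); D♭ major (V in G♭ major, III in B♭ minor); E♭ minor (vi in G♭ major, iv in B♭ minor).

G♭, B♭m, D♭, E♭m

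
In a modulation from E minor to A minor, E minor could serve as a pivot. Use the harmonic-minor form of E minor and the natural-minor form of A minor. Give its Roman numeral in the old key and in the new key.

The scale of E minor (harmonic minor) is E F# G A B C D#; E is degree 1, and the triad built there (E-G-B) is minor, so it is i.
The scale of A minor (natural minor) is A B C D E F G; E is degree 5, and the triad built there (E-G-B) is minor, so it is v.

i in E minor; v in A minor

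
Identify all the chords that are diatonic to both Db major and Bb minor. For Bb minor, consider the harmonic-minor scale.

Ebm, Gb, Bbm, Cdim

Triads in Db major: Db (I), Ebm (ii), Fm (iii), Gb (IV), Ab (V), Bbm (vi), Cdim (vii°).
Triads in Bb minor (harmonic minor): Bbm (i), Cdim (ii°), Dbaug (III+), Ebm (iv), F (V), Gb (VI), Adim (vii°).
Shared triads with their functions: Ebm (ii in Db major, iv in Bb minor); Gb (IV in Db major, VI in Bb minor); Bbm (vi in Db major, i in Bb minor); Cdim (vii° in Db major, ii° in Bb minor).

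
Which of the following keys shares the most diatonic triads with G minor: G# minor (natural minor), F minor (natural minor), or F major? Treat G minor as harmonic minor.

Triads of G minor (harmonic minor): G minor (i), A diminished (ii°), Bb augmented (III+), C minor (iv), D major (V), Eb major (VI), F# diminished (vii°).
G# minor (natural minor) shares 0: none.
F minor (natural minor) shares 2: Cm, Eb.
F major shares 1: Gm.
The most common triads (2) are shared with F minor.

F minor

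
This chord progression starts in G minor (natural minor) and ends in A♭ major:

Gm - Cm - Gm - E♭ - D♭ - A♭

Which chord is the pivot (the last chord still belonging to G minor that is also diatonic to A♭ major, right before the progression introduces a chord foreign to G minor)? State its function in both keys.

Chords diatonic to G minor: Gm, Adim, B♭, Cm, Dm, E♭, F.
Reading the progression, the first chord not in that set is D♭, so the modulation leaves G minor there.
The chord immediately before D♭ is E♭, which is diatonic to both keys: VI in G minor and V in A♭ major.

E♭ — VI in G minor, V in A♭ major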